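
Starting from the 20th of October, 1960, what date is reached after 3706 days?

+365 (one year) → Oct 20, 1961 (3341 left).
+365 (one year) → Oct 20, 1962 (2976 left).
+365 (one year) → Oct 20, 1963 (2611 left).
+366 (one year; includes Feb 29, 1964) → Oct 20, 1964 (2245 left).
+365 (one year) → Oct 20, 1965 (1880 left).
+365 (one year) → Oct 20, 1966 (1515 left).
+365 (one year) → Oct 20, 1967 (1150 left).
+366 (one year; includes Feb 29, 1968) → Oct 20, 1968 (784 left).
+365 (one year) → Oct 20, 1969 (419 left).
+365 (one year) → Oct 20, 1970 (54 left).
Oct has 31 days: +12 → Nov 1, 1970 (42 left).
Nov has 30 days: +30 → Dec 1, 1970 (12 left).
+12 → Dec 13, 1970.

December 13, 1970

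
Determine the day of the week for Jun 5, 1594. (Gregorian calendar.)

Doomsday rule: the anchor day for the 1500s is Wednesday. For year 94: 94÷12 = 7 r 10, and 10÷4 = 2, so 7+10+2 = 19.
Wednesday + 19 ≡ Monday — that's 1594's doomsday.
In June the doomsday date is Jun 6.
Jun 5 is 1 day before Jun 6; 1 mod 7 = 1, so Monday − 1 = Sunday.

Sunday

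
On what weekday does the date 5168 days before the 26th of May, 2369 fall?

Saturday

First find the weekday of May 26, 2369. Doomsday rule: the anchor day for the 2300s is Wednesday. For year 69: 69÷12 = 5 r 9, and 9÷4 = 2, so 5+9+2 = 16.
Wednesday + 16 ≡ Friday — that's 2369's doomsday.
In May the doomsday date is May 9.
May 26 is 17 days after May 9; 17 mod 7 = 3, so Friday + 3 = Monday.
5168 mod 7 = 2, so 5168 days before a Monday is Monday − 2 = Saturday.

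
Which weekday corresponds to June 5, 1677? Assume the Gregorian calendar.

Saturday

Doomsday rule: the anchor day for the 1600s is Tuesday. For year 77: 77÷12 = 6 r 5, and 5÷4 = 1, so 6+5+1 = 12.
Tuesday + 12 ≡ Sunday — that's 1677's doomsday.
In June the doomsday date is Jun 6.
Jun 5 is 1 day before Jun 6; 1 mod 7 = 1, so Sunday − 1 = Saturday.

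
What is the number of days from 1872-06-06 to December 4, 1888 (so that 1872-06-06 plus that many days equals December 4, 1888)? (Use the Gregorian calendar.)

6025

Jun 6, 1872 → Jun 6, 1873: 365 days.
Jun 6, 1873 → Jun 6, 1874: 365 days.
Jun 6, 1874 → Jun 6, 1875: 365 days.
Jun 6, 1875 → Jun 6, 1876: 366 days (Feb 29, 1876 is in that span).
Jun 6, 1876 → Jun 6, 1877: 365 days.
Jun 6, 1877 → Jun 6, 1878: 365 days.
Jun 6, 1878 → Jun 6, 1879: 365 days.
Jun 6, 1879 → Jun 6, 1880: 366 days (Feb 29, 1880 is in that span).
Jun 6, 1880 → Jun 6, 1881: 365 days.
Jun 6, 1881 → Jun 6, 1882: 365 days.
Jun 6, 1882 → Jun 6, 1883: 365 days.
Jun 6, 1883 → Jun 6, 1884: 366 days (Feb 29, 1884 is in that span).
Jun 6, 1884 → Jun 6, 1885: 365 days.
Jun 6, 1885 → Jun 6, 1886: 365 days.
Jun 6, 1886 → Jun 6, 1887: 365 days.
Jun 6, 1887 → Jun 6, 1888: 366 days (Feb 29, 1888 is in that span).
Jun 6, 1888 → Jul 6, 1888: 30 days (June has 30).
Jul 6, 1888 → Aug 6, 1888: 31 days (July has 31).
Aug 6, 1888 → Sep 6, 1888: 31 days (August has 31).
Sep 6, 1888 → Oct 6, 1888: 30 days (September has 30).
Oct 6, 1888 → Nov 6, 1888: 31 days (October has 31).
Nov 6, 1888 → Dec 4, 1888: 28 days.
Total: 6025 days.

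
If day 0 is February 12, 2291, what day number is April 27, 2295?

1535

Feb 12, 2291 → Feb 12, 2292: 365 days.
Feb 12, 2292 → Feb 12, 2293: 366 days (Feb 29, 2292 is in that span).
Feb 12, 2293 → Feb 12, 2294: 365 days.
Feb 12, 2294 → Feb 12, 2295: 365 days.
Feb 12, 2295 → Mar 12, 2295: 28 days (February has 28).
Mar 12, 2295 → Apr 12, 2295: 31 days (March has 31).
Apr 12, 2295 → Apr 27, 2295: 15 days.
Total: 1535 days.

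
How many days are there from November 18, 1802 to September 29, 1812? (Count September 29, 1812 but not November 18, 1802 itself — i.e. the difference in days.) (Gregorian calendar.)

Nov 18, 1802 → Nov 18, 1803: 365 days.
Nov 18, 1803 → Nov 18, 1804: 366 days (Feb 29, 1804 is in that span).
Nov 18, 1804 → Nov 18, 1805: 365 days.
Nov 18, 1805 → Nov 18, 1806: 365 days.
Nov 18, 1806 → Nov 18, 1807: 365 days.
Nov 18, 1807 → Nov 18, 1808: 366 days (Feb 29, 1808 is in that span).
Nov 18, 1808 → Nov 18, 1809: 365 days.
Nov 18, 1809 → Nov 18, 1810: 365 days.
Nov 18, 1810 → Nov 18, 1811: 365 days.
Nov 18, 1811 → Dec 18, 1811: 30 days (November has 30).
Dec 18, 1811 → Jan 18, 1812: 31 days (December has 31).
Jan 18, 1812 → Feb 18, 1812: 31 days (January has 31).
Feb 18, 1812 → Mar 18, 1812: 29 days (February has 29).
Mar 18, 1812 → Apr 18, 1812: 31 days (March has 31).
Apr 18, 1812 → May 18, 1812: 30 days (April has 30).
May 18, 1812 → Jun 18, 1812: 31 days (May has 31).
Jun 18, 1812 → Jul 18, 1812: 30 days (June has 30).
Jul 18, 1812 → Aug 18, 1812: 31 days (July has 31).
Aug 18, 1812 → Sep 18, 1812: 31 days (August has 31).
Sep 18, 1812 → Sep 29, 1812: 11 days.
Total: 3603 days.

3603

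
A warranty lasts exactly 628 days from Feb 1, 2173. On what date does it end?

+365 (one year) → Feb 1, 2174 (263 left).
Feb has 28 days: +28 → Mar 1, 2174 (235 left).
Mar has 31 days: +31 → Apr 1, 2174 (204 left).
Apr has 30 days: +30 → May 1, 2174 (174 left).
May has 31 days: +31 → Jun 1, 2174 (143 left).
Jun has 30 days: +30 → Jul 1, 2174 (113 left).
Jul has 31 days: +31 → Aug 1, 2174 (82 left).
Aug has 31 days: +31 → Sep 1, 2174 (51 left).
Sep has 30 days: +30 → Oct 1, 2174 (21 left).
+21 → Oct 22, 2174.

October 22, 2174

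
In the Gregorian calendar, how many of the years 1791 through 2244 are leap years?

Multiples of 4 in [1791,2244]: 114.
Of those, multiples of 100: 5 (not leap unless ÷400).
Multiples of 400: 1.
Leap years = 114 − 5 + 1 = 110.

110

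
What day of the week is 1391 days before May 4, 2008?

Tuesday

May 4, 2008 is a Sunday.
1391 mod 7 = 5, so 1391 days before a Sunday is Sunday − 5 = Tuesday.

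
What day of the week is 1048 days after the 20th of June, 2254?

Jun 20, 2254 is a Tuesday.
1048 mod 7 = 5, so 1048 days after a Tuesday is Tuesday + 5 = Sunday.

Sunday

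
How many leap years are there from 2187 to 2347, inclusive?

38

Multiples of 4 in [2187,2347]: 40.
Of those, multiples of 100: 2 (not leap unless ÷400).
Multiples of 400: 0.
Leap years = 40 − 2 + 0 = 38.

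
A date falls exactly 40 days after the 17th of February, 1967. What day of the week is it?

Wednesday

Feb 17, 1967 is a Friday.
40 mod 7 = 5, so 40 days after a Friday is Friday + 5 = Wednesday.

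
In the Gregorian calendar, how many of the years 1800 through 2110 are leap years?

Multiples of 4 in [1800,2110]: 78.
Of those, multiples of 100: 4 (not leap unless ÷400).
Multiples of 400: 1.
Leap years = 78 − 4 + 1 = 75.

75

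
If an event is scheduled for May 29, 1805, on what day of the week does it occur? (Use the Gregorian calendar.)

Wednesday

Doomsday rule: the anchor day for the 1800s is Friday. For year 05: 5÷12 = 0 r 5, and 5÷4 = 1, so 0+5+1 = 6.
Friday + 6 ≡ Thursday — that's 1805's doomsday.
In May the doomsday date is May 9.
May 29 is 20 days after May 9; 20 mod 7 = 6, so Thursday + 6 = Wednesday.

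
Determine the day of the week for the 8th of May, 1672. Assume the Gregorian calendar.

Doomsday rule: the anchor day for the 1600s is Tuesday. For year 72: 72÷12 = 6 r 0, and 0÷4 = 0, so 6+0+0 = 6.
Tuesday + 6 ≡ Monday — that's 1672's doomsday.
In May the doomsday date is May 9.
May 8 is 1 day before May 9; 1 mod 7 = 1, so Monday − 1 = Sunday.

Sunday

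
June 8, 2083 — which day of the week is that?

Doomsday rule: the anchor day for the 2000s is Tuesday. For year 83: 83÷12 = 6 r 11, and 11÷4 = 2, so 6+11+2 = 19.
Tuesday + 19 ≡ Sunday — that's 2083's doomsday.
In June the doomsday date is Jun 6.
Jun 8 is 2 days after Jun 6; 2 mod 7 = 2, so Sunday + 2 = Tuesday.

Tuesday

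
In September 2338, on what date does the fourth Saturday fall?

September 24, 2338

September 1, 2338 is a Thursday.
The first Saturday is therefore September 3 (2 days later).
The fourth Saturday is 3 + 3×7 = September 24.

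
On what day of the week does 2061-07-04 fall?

Doomsday rule: the anchor day for the 2000s is Tuesday. For year 61: 61÷12 = 5 r 1, and 1÷4 = 0, so 5+1+0 = 6.
Tuesday + 6 ≡ Monday — that's 2061's doomsday.
In July the doomsday date is Jul 11.
Jul 4 is 7 days before Jul 11; 7 mod 7 = 0, so Monday − 0 = Monday.

Monday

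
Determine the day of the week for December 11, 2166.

Thursday

Doomsday rule: the anchor day for the 2100s is Sunday. For year 66: 66÷12 = 5 r 6, and 6÷4 = 1, so 5+6+1 = 12.
Sunday + 12 ≡ Friday — that's 2166's doomsday.
In December the doomsday date is Dec 12.
Dec 11 is 1 day before Dec 12; 1 mod 7 = 1, so Friday − 1 = Thursday.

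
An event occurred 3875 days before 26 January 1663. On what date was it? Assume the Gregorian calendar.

June 17, 1652

−365 (one year) → Jan 26, 1662 (3510 left).
−365 (one year) → Jan 26, 1661 (3145 left).
−366 (one year; includes Feb 29, 1660) → Jan 26, 1660 (2779 left).
−365 (one year) → Jan 26, 1659 (2414 left).
−365 (one year) → Jan 26, 1658 (2049 left).
−365 (one year) → Jan 26, 1657 (1684 left).
−366 (one year; includes Feb 29, 1656) → Jan 26, 1656 (1318 left).
−365 (one year) → Jan 26, 1655 (953 left).
−365 (one year) → Jan 26, 1654 (588 left).
−365 (one year) → Jan 26, 1653 (223 left).
−26 → Dec 31, 1652 (end of Dec, 31 days; 197 left).
−31 → Nov 30, 1652 (end of Nov, 30 days; 166 left).
−30 → Oct 31, 1652 (end of Oct, 31 days; 136 left).
−31 → Sep 30, 1652 (end of Sep, 30 days; 105 left).
−30 → Aug 31, 1652 (end of Aug, 31 days; 75 left).
−31 → Jul 31, 1652 (end of Jul, 31 days; 44 left).
−31 → Jun 30, 1652 (end of Jun, 30 days; 13 left).
−13 → Jun 17, 1652.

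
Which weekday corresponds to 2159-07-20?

Doomsday rule: the anchor day for the 2100s is Sunday. For year 59: 59÷12 = 4 r 11, and 11÷4 = 2, so 4+11+2 = 17.
Sunday + 17 ≡ Wednesday — that's 2159's doomsday.
In July the doomsday date is Jul 11.
Jul 20 is 9 days after Jul 11; 9 mod 7 = 2, so Wednesday + 2 = Friday.

Friday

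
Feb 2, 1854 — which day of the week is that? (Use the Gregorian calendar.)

Thursday

Doomsday rule: the anchor day for the 1800s is Friday. For year 54: 54÷12 = 4 r 6, and 6÷4 = 1, so 4+6+1 = 11.
Friday + 11 ≡ Tuesday — that's 1854's doomsday.
In February the doomsday date is Feb 28 (1854 is not a leap year).
Feb 2 is 26 days before Feb 28; 26 mod 7 = 5, so Tuesday − 5 = Thursday.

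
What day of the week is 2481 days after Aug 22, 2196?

Aug 22, 2196 is a Monday.
2481 mod 7 = 3, so 2481 days after a Monday is Monday + 3 = Thursday.

Thursday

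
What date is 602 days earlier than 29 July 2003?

−365 (one year) → Jul 29, 2002 (237 left).
−29 → Jun 30, 2002 (end of Jun, 30 days; 208 left).
−30 → May 31, 2002 (end of May, 31 days; 178 left).
−31 → Apr 30, 2002 (end of Apr, 30 days; 147 left).
−30 → Mar 31, 2002 (end of Mar, 31 days; 117 left).
−31 → Feb 28, 2002 (end of Feb, 28 days; 86 left).
−28 → Jan 31, 2002 (end of Jan, 31 days; 58 left).
−31 → Dec 31, 2001 (end of Dec, 31 days; 27 left).
−27 → Dec 4, 2001.

December 4, 2001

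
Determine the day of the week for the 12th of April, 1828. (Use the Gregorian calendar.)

Saturday

Doomsday rule: the anchor day for the 1800s is Friday. For year 28: 28÷12 = 2 r 4, and 4÷4 = 1, so 2+4+1 = 7.
Friday + 7 ≡ Friday — that's 1828's doomsday.
In April the doomsday date is Apr 4.
Apr 12 is 8 days after Apr 4; 8 mod 7 = 1, so Friday + 1 = Saturday.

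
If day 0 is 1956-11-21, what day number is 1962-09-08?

2117

Nov 21, 1956 → Nov 21, 1957: 365 days.
Nov 21, 1957 → Nov 21, 1958: 365 days.
Nov 21, 1958 → Nov 21, 1959: 365 days.
Nov 21, 1959 → Nov 21, 1960: 366 days (Feb 29, 1960 is in that span).
Nov 21, 1960 → Nov 21, 1961: 365 days.
Nov 21, 1961 → Dec 21, 1961: 30 days (November has 30).
Dec 21, 1961 → Jan 21, 1962: 31 days (December has 31).
Jan 21, 1962 → Feb 21, 1962: 31 days (January has 31).
Feb 21, 1962 → Mar 21, 1962: 28 days (February has 28).
Mar 21, 1962 → Apr 21, 1962: 31 days (March has 31).
Apr 21, 1962 → May 21, 1962: 30 days (April has 30).
May 21, 1962 → Jun 21, 1962: 31 days (May has 31).
Jun 21, 1962 → Jul 21, 1962: 30 days (June has 30).
Jul 21, 1962 → Aug 21, 1962: 31 days (July has 31).
Aug 21, 1962 → Sep 8, 1962: 18 days.
Total: 2117 days.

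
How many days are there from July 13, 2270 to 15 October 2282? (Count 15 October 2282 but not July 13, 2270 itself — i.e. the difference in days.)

Jul 13, 2270 → Jul 13, 2271: 365 days.
Jul 13, 2271 → Jul 13, 2272: 366 days (Feb 29, 2272 is in that span).
Jul 13, 2272 → Jul 13, 2273: 365 days.
Jul 13, 2273 → Jul 13, 2274: 365 days.
Jul 13, 2274 → Jul 13, 2275: 365 days.
Jul 13, 2275 → Jul 13, 2276: 366 days (Feb 29, 2276 is in that span).
Jul 13, 2276 → Jul 13, 2277: 365 days.
Jul 13, 2277 → Jul 13, 2278: 365 days.
Jul 13, 2278 → Jul 13, 2279: 365 days.
Jul 13, 2279 → Jul 13, 2280: 366 days (Feb 29, 2280 is in that span).
Jul 13, 2280 → Jul 13, 2281: 365 days.
Jul 13, 2281 → Jul 13, 2282: 365 days.
Jul 13, 2282 → Aug 13, 2282: 31 days (July has 31).
Aug 13, 2282 → Sep 13, 2282: 31 days (August has 31).
Sep 13, 2282 → Oct 13, 2282: 30 days (September has 30).
Oct 13, 2282 → Oct 15, 2282: 2 days.
Total: 4477 days.

4477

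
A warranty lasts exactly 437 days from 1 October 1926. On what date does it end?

December 12, 1927

+365 (one year) → Oct 1, 1927 (72 left).
Oct has 31 days: +31 → Nov 1, 1927 (41 left).
Nov has 30 days: +30 → Dec 1, 1927 (11 left).
+11 → Dec 12, 1927.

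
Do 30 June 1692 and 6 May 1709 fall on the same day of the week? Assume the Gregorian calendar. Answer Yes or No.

From Jun 30, 1692 to May 6, 1709 is 6153 days.
6153 mod 7 = 0, so they are the same weekday.
(Jun 30, 1692 is a Monday; May 6, 1709 is a Monday.)

Yes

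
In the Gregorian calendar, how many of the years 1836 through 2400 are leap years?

Multiples of 4 in [1836,2400]: 142.
Of those, multiples of 100: 6 (not leap unless ÷400).
Multiples of 400: 2.
Leap years = 142 − 6 + 2 = 138.

138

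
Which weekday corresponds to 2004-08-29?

Doomsday rule: the anchor day for the 2000s is Tuesday. For year 04: 4÷12 = 0 r 4, and 4÷4 = 1, so 0+4+1 = 5.
Tuesday + 5 ≡ Sunday — that's 2004's doomsday.
In August the doomsday date is Aug 8.
Aug 29 is 21 days after Aug 8; 21 mod 7 = 0, so Sunday + 0 = Sunday.

Sunday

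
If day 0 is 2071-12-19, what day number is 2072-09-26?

Dec 19, 2071 → Jan 19, 2072: 31 days (December has 31).
Jan 19, 2072 → Feb 19, 2072: 31 days (January has 31).
Feb 19, 2072 → Mar 19, 2072: 29 days (February has 29).
Mar 19, 2072 → Apr 19, 2072: 31 days (March has 31).
Apr 19, 2072 → May 19, 2072: 30 days (April has 30).
May 19, 2072 → Jun 19, 2072: 31 days (May has 31).
Jun 19, 2072 → Jul 19, 2072: 30 days (June has 30).
Jul 19, 2072 → Aug 19, 2072: 31 days (July has 31).
Aug 19, 2072 → Sep 19, 2072: 31 days (August has 31).
Sep 19, 2072 → Sep 26, 2072: 7 days.
Total: 282 days.

282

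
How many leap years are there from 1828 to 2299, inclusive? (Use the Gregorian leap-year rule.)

Multiples of 4 in [1828,2299]: 118.
Of those, multiples of 100: 4 (not leap unless ÷400).
Multiples of 400: 1.
Leap years = 118 − 4 + 1 = 115.

115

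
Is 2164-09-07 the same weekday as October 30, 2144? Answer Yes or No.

From Oct 30, 2144 to Sep 7, 2164 is 7252 days.
7252 mod 7 = 0, so they are the same weekday.
(Oct 30, 2144 is a Friday; Sep 7, 2164 is a Friday.)

Yes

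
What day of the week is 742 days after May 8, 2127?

First find the weekday of May 8, 2127. Doomsday rule: the anchor day for the 2100s is Sunday. For year 27: 27÷12 = 2 r 3, and 3÷4 = 0, so 2+3+0 = 5.
Sunday + 5 ≡ Friday — that's 2127's doomsday.
In May the doomsday date is May 9.
May 8 is 1 day before May 9; 1 mod 7 = 1, so Friday − 1 = Thursday.
742 mod 7 = 0, so 742 days after a Thursday is Thursday + 0 = Thursday.

Thursday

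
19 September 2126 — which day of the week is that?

January 1, 2126 is a Tuesday.
Jan 1, 2126 → Feb 1, 2126: 31 days (January has 31).
Feb 1, 2126 → Mar 1, 2126: 28 days (February has 28).
Mar 1, 2126 → Apr 1, 2126: 31 days (March has 31).
Apr 1, 2126 → May 1, 2126: 30 days (April has 30).
May 1, 2126 → Jun 1, 2126: 31 days (May has 31).
Jun 1, 2126 → Jul 1, 2126: 30 days (June has 30).
Jul 1, 2126 → Aug 1, 2126: 31 days (July has 31).
Aug 1, 2126 → Sep 1, 2126: 31 days (August has 31).
Sep 1, 2126 → Sep 19, 2126: 18 days.
Total: 261 days.
261 mod 7 = 2, so Tuesday + 2 = Thursday.

Thursday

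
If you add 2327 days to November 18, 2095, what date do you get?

+366 (one year; includes Feb 29, 2096) → Nov 18, 2096 (1961 left).
+365 (one year) → Nov 18, 2097 (1596 left).
+365 (one year) → Nov 18, 2098 (1231 left).
+365 (one year) → Nov 18, 2099 (866 left).
+365 (one year) → Nov 18, 2100 (501 left).
+365 (one year) → Nov 18, 2101 (136 left).
Nov has 30 days: +13 → Dec 1, 2101 (123 left).
Dec has 31 days: +31 → Jan 1, 2102 (92 left).
Jan has 31 days: +31 → Feb 1, 2102 (61 left).
Feb has 28 days: +28 → Mar 1, 2102 (33 left).
Mar has 31 days: +31 → Apr 1, 2102 (2 left).
+2 → Apr 3, 2102.

April 3, 2102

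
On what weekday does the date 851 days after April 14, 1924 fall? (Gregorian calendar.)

Friday

First find the weekday of Apr 14, 1924. Doomsday rule: the anchor day for the 1900s is Wednesday. For year 24: 24÷12 = 2 r 0, and 0÷4 = 0, so 2+0+0 = 2.
Wednesday + 2 ≡ Friday — that's 1924's doomsday.
In April the doomsday date is Apr 4.
Apr 14 is 10 days after Apr 4; 10 mod 7 = 3, so Friday + 3 = Monday.
851 mod 7 = 4, so 851 days after a Monday is Monday + 4 = Friday.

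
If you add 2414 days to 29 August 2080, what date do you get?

+365 (one year) → Aug 29, 2081 (2049 left).
+365 (one year) → Aug 29, 2082 (1684 left).
+365 (one year) → Aug 29, 2083 (1319 left).
+366 (one year; includes Feb 29, 2084) → Aug 29, 2084 (953 left).
+365 (one year) → Aug 29, 2085 (588 left).
+365 (one year) → Aug 29, 2086 (223 left).
Aug has 31 days: +3 → Sep 1, 2086 (220 left).
Sep has 30 days: +30 → Oct 1, 2086 (190 left).
Oct has 31 days: +31 → Nov 1, 2086 (159 left).
Nov has 30 days: +30 → Dec 1, 2086 (129 left).
Dec has 31 days: +31 → Jan 1, 2087 (98 left).
Jan has 31 days: +31 → Feb 1, 2087 (67 left).
Feb has 28 days: +28 → Mar 1, 2087 (39 left).
Mar has 31 days: +31 → Apr 1, 2087 (8 left).
+8 → Apr 9, 2087.

April 9, 2087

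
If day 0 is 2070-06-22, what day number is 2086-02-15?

5717

Jun 22, 2070 → Jun 22, 2071: 365 days.
Jun 22, 2071 → Jun 22, 2072: 366 days (Feb 29, 2072 is in that span).
Jun 22, 2072 → Jun 22, 2073: 365 days.
Jun 22, 2073 → Jun 22, 2074: 365 days.
Jun 22, 2074 → Jun 22, 2075: 365 days.
Jun 22, 2075 → Jun 22, 2076: 366 days (Feb 29, 2076 is in that span).
Jun 22, 2076 → Jun 22, 2077: 365 days.
Jun 22, 2077 → Jun 22, 2078: 365 days.
Jun 22, 2078 → Jun 22, 2079: 365 days.
Jun 22, 2079 → Jun 22, 2080: 366 days (Feb 29, 2080 is in that span).
Jun 22, 2080 → Jun 22, 2081: 365 days.
Jun 22, 2081 → Jun 22, 2082: 365 days.
Jun 22, 2082 → Jun 22, 2083: 365 days.
Jun 22, 2083 → Jun 22, 2084: 366 days (Feb 29, 2084 is in that span).
Jun 22, 2084 → Jun 22, 2085: 365 days.
Jun 22, 2085 → Jul 22, 2085: 30 days (June has 30).
Jul 22, 2085 → Aug 22, 2085: 31 days (July has 31).
Aug 22, 2085 → Sep 22, 2085: 31 days (August has 31).
Sep 22, 2085 → Oct 22, 2085: 30 days (September has 30).
Oct 22, 2085 → Nov 22, 2085: 31 days (October has 31).
Nov 22, 2085 → Dec 22, 2085: 30 days (November has 30).
Dec 22, 2085 → Jan 22, 2086: 31 days (December has 31).
Jan 22, 2086 → Feb 15, 2086: 24 days.
Total: 5717 days.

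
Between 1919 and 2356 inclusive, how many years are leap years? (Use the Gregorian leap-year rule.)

107

Multiples of 4 in [1919,2356]: 110.
Of those, multiples of 100: 4 (not leap unless ÷400).
Multiples of 400: 1.
Leap years = 110 − 4 + 1 = 107.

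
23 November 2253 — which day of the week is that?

Doomsday rule: the anchor day for the 2200s is Friday. For year 53: 53÷12 = 4 r 5, and 5÷4 = 1, so 4+5+1 = 10.
Friday + 10 ≡ Monday — that's 2253's doomsday.
In November the doomsday date is Nov 7.
Nov 23 is 16 days after Nov 7; 16 mod 7 = 2, so Monday + 2 = Wednesday.

Wednesday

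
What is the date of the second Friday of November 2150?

November 13, 2150

November 1, 2150 is a Sunday.
The first Friday is therefore November 6 (5 days later).
The second Friday is 6 + 1×7 = November 13.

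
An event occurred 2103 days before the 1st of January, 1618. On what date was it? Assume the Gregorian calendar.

March 30, 1612

−365 (one year) → Jan 1, 1617 (1738 left).
−366 (one year; includes Feb 29, 1616) → Jan 1, 1616 (1372 left).
−365 (one year) → Jan 1, 1615 (1007 left).
−365 (one year) → Jan 1, 1614 (642 left).
−365 (one year) → Jan 1, 1613 (277 left).
−1 → Dec 31, 1612 (end of Dec, 31 days; 276 left).
−31 → Nov 30, 1612 (end of Nov, 30 days; 245 left).
−30 → Oct 31, 1612 (end of Oct, 31 days; 215 left).
−31 → Sep 30, 1612 (end of Sep, 30 days; 184 left).
−30 → Aug 31, 1612 (end of Aug, 31 days; 154 left).
−31 → Jul 31, 1612 (end of Jul, 31 days; 123 left).
−31 → Jun 30, 1612 (end of Jun, 30 days; 92 left).
−30 → May 31, 1612 (end of May, 31 days; 62 left).
−31 → Apr 30, 1612 (end of Apr, 30 days; 31 left).
−30 → Mar 31, 1612 (end of Mar, 31 days; 1 left).
−1 → Mar 30, 1612.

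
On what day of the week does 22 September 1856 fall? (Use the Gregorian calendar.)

January 1, 1856 is a Tuesday.
Jan 1, 1856 → Feb 1, 1856: 31 days (January has 31).
Feb 1, 1856 → Mar 1, 1856: 29 days (February has 29).
Mar 1, 1856 → Apr 1, 1856: 31 days (March has 31).
Apr 1, 1856 → May 1, 1856: 30 days (April has 30).
May 1, 1856 → Jun 1, 1856: 31 days (May has 31).
Jun 1, 1856 → Jul 1, 1856: 30 days (June has 30).
Jul 1, 1856 → Aug 1, 1856: 31 days (July has 31).
Aug 1, 1856 → Sep 1, 1856: 31 days (August has 31).
Sep 1, 1856 → Sep 22, 1856: 21 days.
Total: 265 days.
265 mod 7 = 6, so Tuesday + 6 = Monday.

Monday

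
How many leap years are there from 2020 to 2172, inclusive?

38

Multiples of 4 in [2020,2172]: 39.
Of those, multiples of 100: 1 (not leap unless ÷400).
Multiples of 400: 0.
Leap years = 39 − 1 + 0 = 38.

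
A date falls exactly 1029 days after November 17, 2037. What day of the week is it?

Nov 17, 2037 is a Tuesday.
1029 mod 7 = 0, so 1029 days after a Tuesday is Tuesday + 0 = Tuesday.

Tuesday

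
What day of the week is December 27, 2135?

Tuesday

Doomsday rule: the anchor day for the 2100s is Sunday. For year 35: 35÷12 = 2 r 11, and 11÷4 = 2, so 2+11+2 = 15.
Sunday + 15 ≡ Monday — that's 2135's doomsday.
In December the doomsday date is Dec 12.
Dec 27 is 15 days after Dec 12; 15 mod 7 = 1, so Monday + 1 = Tuesday.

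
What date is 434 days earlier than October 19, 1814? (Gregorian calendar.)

August 11, 1813

−365 (one year) → Oct 19, 1813 (69 left).
−19 → Sep 30, 1813 (end of Sep, 30 days; 50 left).
−30 → Aug 31, 1813 (end of Aug, 31 days; 20 left).
−20 → Aug 11, 1813.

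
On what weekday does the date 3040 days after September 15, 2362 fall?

First find the weekday of Sep 15, 2362. Doomsday rule: the anchor day for the 2300s is Wednesday. For year 62: 62÷12 = 5 r 2, and 2÷4 = 0, so 5+2+0 = 7.
Wednesday + 7 ≡ Wednesday — that's 2362's doomsday.
In September the doomsday date is Sep 5.
Sep 15 is 10 days after Sep 5; 10 mod 7 = 3, so Wednesday + 3 = Saturday.
3040 mod 7 = 2, so 3040 days after a Saturday is Saturday + 2 = Monday.

Monday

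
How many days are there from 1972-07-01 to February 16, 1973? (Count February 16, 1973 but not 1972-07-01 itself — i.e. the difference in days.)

230

Jul 1, 1972 → Aug 1, 1972: 31 days (July has 31).
Aug 1, 1972 → Sep 1, 1972: 31 days (August has 31).
Sep 1, 1972 → Oct 1, 1972: 30 days (September has 30).
Oct 1, 1972 → Nov 1, 1972: 31 days (October has 31).
Nov 1, 1972 → Dec 1, 1972: 30 days (November has 30).
Dec 1, 1972 → Jan 1, 1973: 31 days (December has 31).
Jan 1, 1973 → Feb 1, 1973: 31 days (January has 31).
Feb 1, 1973 → Feb 16, 1973: 15 days.
Total: 230 days.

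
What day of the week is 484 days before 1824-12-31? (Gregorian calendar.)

First find the weekday of Dec 31, 1824. Doomsday rule: the anchor day for the 1800s is Friday. For year 24: 24÷12 = 2 r 0, and 0÷4 = 0, so 2+0+0 = 2.
Friday + 2 ≡ Sunday — that's 1824's doomsday.
In December the doomsday date is Dec 12.
Dec 31 is 19 days after Dec 12; 19 mod 7 = 5, so Sunday + 5 = Friday.
484 mod 7 = 1, so 484 days before a Friday is Friday − 1 = Thursday.

Thursday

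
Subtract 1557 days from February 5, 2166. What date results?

−365 (one year) → Feb 5, 2165 (1192 left).
−366 (one year; includes Feb 29, 2164) → Feb 5, 2164 (826 left).
−365 (one year) → Feb 5, 2163 (461 left).
−365 (one year) → Feb 5, 2162 (96 left).
−5 → Jan 31, 2162 (end of Jan, 31 days; 91 left).
−31 → Dec 31, 2161 (end of Dec, 31 days; 60 left).
−31 → Nov 30, 2161 (end of Nov, 30 days; 29 left).
−29 → Nov 1, 2161.

November 1, 2161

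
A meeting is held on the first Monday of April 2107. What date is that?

April 1, 2107 is a Friday.
The first Monday is therefore April 4 (3 days later).

April 4, 2107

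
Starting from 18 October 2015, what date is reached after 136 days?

March 2, 2016

Oct has 31 days: +14 → Nov 1, 2015 (122 left).
Nov has 30 days: +30 → Dec 1, 2015 (92 left).
Dec has 31 days: +31 → Jan 1, 2016 (61 left).
Jan has 31 days: +31 → Feb 1, 2016 (30 left).
Feb has 29 days: +29 → Mar 1, 2016 (1 left).
+1 → Mar 2, 2016.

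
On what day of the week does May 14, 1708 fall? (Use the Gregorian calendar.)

Monday

Doomsday rule: the anchor day for the 1700s is Sunday. For year 08: 8÷12 = 0 r 8, and 8÷4 = 2, so 0+8+2 = 10.
Sunday + 10 ≡ Wednesday — that's 1708's doomsday.
In May the doomsday date is May 9.
May 14 is 5 days after May 9; 5 mod 7 = 5, so Wednesday + 5 = Monday.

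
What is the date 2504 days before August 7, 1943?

−365 (one year) → Aug 7, 1942 (2139 left).
−365 (one year) → Aug 7, 1941 (1774 left).
−365 (one year) → Aug 7, 1940 (1409 left).
−366 (one year; includes Feb 29, 1940) → Aug 7, 1939 (1043 left).
−365 (one year) → Aug 7, 1938 (678 left).
−365 (one year) → Aug 7, 1937 (313 left).
−7 → Jul 31, 1937 (end of Jul, 31 days; 306 left).
−31 → Jun 30, 1937 (end of Jun, 30 days; 275 left).
−30 → May 31, 1937 (end of May, 31 days; 245 left).
−31 → Apr 30, 1937 (end of Apr, 30 days; 214 left).
−30 → Mar 31, 1937 (end of Mar, 31 days; 184 left).
−31 → Feb 28, 1937 (end of Feb, 28 days; 153 left).
−28 → Jan 31, 1937 (end of Jan, 31 days; 125 left).
−31 → Dec 31, 1936 (end of Dec, 31 days; 94 left).
−31 → Nov 30, 1936 (end of Nov, 30 days; 63 left).
−30 → Oct 31, 1936 (end of Oct, 31 days; 33 left).
−31 → Sep 30, 1936 (end of Sep, 30 days; 2 left).
−2 → Sep 28, 1936.

September 28, 1936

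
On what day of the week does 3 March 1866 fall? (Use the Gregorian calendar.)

Doomsday rule: the anchor day for the 1800s is Friday. For year 66: 66÷12 = 5 r 6, and 6÷4 = 1, so 5+6+1 = 12.
Friday + 12 ≡ Wednesday — that's 1866's doomsday.
In March the doomsday date is Mar 14.
Mar 3 is 11 days before Mar 14; 11 mod 7 = 4, so Wednesday − 4 = Saturday.

Saturday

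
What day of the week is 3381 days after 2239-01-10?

Jan 10, 2239 is a Thursday.
3381 mod 7 = 0, so 3381 days after a Thursday is Thursday + 0 = Thursday.

Thursday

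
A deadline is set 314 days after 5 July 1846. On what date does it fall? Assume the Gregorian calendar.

May 15, 1847

Jul has 31 days: +27 → Aug 1, 1846 (287 left).
Aug has 31 days: +31 → Sep 1, 1846 (256 left).
Sep has 30 days: +30 → Oct 1, 1846 (226 left).
Oct has 31 days: +31 → Nov 1, 1846 (195 left).
Nov has 30 days: +30 → Dec 1, 1846 (165 left).
Dec has 31 days: +31 → Jan 1, 1847 (134 left).
Jan has 31 days: +31 → Feb 1, 1847 (103 left).
Feb has 28 days: +28 → Mar 1, 1847 (75 left).
Mar has 31 days: +31 → Apr 1, 1847 (44 left).
Apr has 30 days: +30 → May 1, 1847 (14 left).
+14 → May 15, 1847.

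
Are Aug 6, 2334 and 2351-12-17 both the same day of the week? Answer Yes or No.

From Aug 6, 2334 to Dec 17, 2351 is 6342 days.
6342 mod 7 = 0, so they are the same weekday.
(Aug 6, 2334 is a Monday; Dec 17, 2351 is a Monday.)

Yes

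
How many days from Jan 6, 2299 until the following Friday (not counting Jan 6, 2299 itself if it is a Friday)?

7

Jan 6, 2299 is a Friday.
From Friday to the next Friday is 7 days.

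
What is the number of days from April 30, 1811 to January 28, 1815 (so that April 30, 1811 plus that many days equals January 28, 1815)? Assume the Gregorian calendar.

1369

Apr 30, 1811 → Apr 30, 1812: 366 days (Feb 29, 1812 is in that span).
Apr 30, 1812 → Apr 30, 1813: 365 days.
Apr 30, 1813 → Apr 30, 1814: 365 days.
Apr 30, 1814 → May 30, 1814: 30 days (April has 30).
May 30, 1814 → Jun 30, 1814: 31 days (May has 31).
Jun 30, 1814 → Jul 30, 1814: 30 days (June has 30).
Jul 30, 1814 → Aug 30, 1814: 31 days (July has 31).
Aug 30, 1814 → Sep 30, 1814: 31 days (August has 31).
Sep 30, 1814 → Oct 30, 1814: 30 days (September has 30).
Oct 30, 1814 → Nov 30, 1814: 31 days (October has 31).
Nov 30, 1814 → Dec 30, 1814: 30 days (November has 30).
Dec 30, 1814 → Jan 28, 1815: 29 days.
Total: 1369 days.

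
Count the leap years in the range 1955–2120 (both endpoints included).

Multiples of 4 in [1955,2120]: 42.
Of those, multiples of 100: 2 (not leap unless ÷400).
Multiples of 400: 1.
Leap years = 42 − 2 + 1 = 41.

41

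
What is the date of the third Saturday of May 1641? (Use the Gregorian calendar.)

May 18, 1641

May 1, 1641 is a Wednesday.
The first Saturday is therefore May 4 (3 days later).
The third Saturday is 4 + 2×7 = May 18.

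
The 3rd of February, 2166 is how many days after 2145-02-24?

7649

Feb 24, 2145 → Feb 24, 2146: 365 days.
Feb 24, 2146 → Feb 24, 2147: 365 days.
Feb 24, 2147 → Feb 24, 2148: 365 days.
Feb 24, 2148 → Feb 24, 2149: 366 days (Feb 29, 2148 is in that span).
Feb 24, 2149 → Feb 24, 2150: 365 days.
Feb 24, 2150 → Feb 24, 2151: 365 days.
Feb 24, 2151 → Feb 24, 2152: 365 days.
Feb 24, 2152 → Feb 24, 2153: 366 days (Feb 29, 2152 is in that span).
Feb 24, 2153 → Feb 24, 2154: 365 days.
Feb 24, 2154 → Feb 24, 2155: 365 days.
Feb 24, 2155 → Feb 24, 2156: 365 days.
Feb 24, 2156 → Feb 24, 2157: 366 days (Feb 29, 2156 is in that span).
Feb 24, 2157 → Feb 24, 2158: 365 days.
Feb 24, 2158 → Feb 24, 2159: 365 days.
Feb 24, 2159 → Feb 24, 2160: 365 days.
Feb 24, 2160 → Feb 24, 2161: 366 days (Feb 29, 2160 is in that span).
Feb 24, 2161 → Feb 24, 2162: 365 days.
Feb 24, 2162 → Feb 24, 2163: 365 days.
Feb 24, 2163 → Feb 24, 2164: 365 days.
Feb 24, 2164 → Feb 24, 2165: 366 days (Feb 29, 2164 is in that span).
Feb 24, 2165 → Mar 24, 2165: 28 days (February has 28).
Mar 24, 2165 → Apr 24, 2165: 31 days (March has 31).
Apr 24, 2165 → May 24, 2165: 30 days (April has 30).
May 24, 2165 → Jun 24, 2165: 31 days (May has 31).
Jun 24, 2165 → Jul 24, 2165: 30 days (June has 30).
Jul 24, 2165 → Aug 24, 2165: 31 days (July has 31).
Aug 24, 2165 → Sep 24, 2165: 31 days (August has 31).
Sep 24, 2165 → Oct 24, 2165: 30 days (September has 30).
Oct 24, 2165 → Nov 24, 2165: 31 days (October has 31).
Nov 24, 2165 → Dec 24, 2165: 30 days (November has 30).
Dec 24, 2165 → Jan 24, 2166: 31 days (December has 31).
Jan 24, 2166 → Feb 3, 2166: 10 days.
Total: 7649 days.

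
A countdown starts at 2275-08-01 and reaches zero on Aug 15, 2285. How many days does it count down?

Aug 1, 2275 → Aug 1, 2276: 366 days (Feb 29, 2276 is in that span).
Aug 1, 2276 → Aug 1, 2277: 365 days.
Aug 1, 2277 → Aug 1, 2278: 365 days.
Aug 1, 2278 → Aug 1, 2279: 365 days.
Aug 1, 2279 → Aug 1, 2280: 366 days (Feb 29, 2280 is in that span).
Aug 1, 2280 → Aug 1, 2281: 365 days.
Aug 1, 2281 → Aug 1, 2282: 365 days.
Aug 1, 2282 → Aug 1, 2283: 365 days.
Aug 1, 2283 → Aug 1, 2284: 366 days (Feb 29, 2284 is in that span).
Aug 1, 2284 → Sep 1, 2284: 31 days (August has 31).
Sep 1, 2284 → Oct 1, 2284: 30 days (September has 30).
Oct 1, 2284 → Nov 1, 2284: 31 days (October has 31).
Nov 1, 2284 → Dec 1, 2284: 30 days (November has 30).
Dec 1, 2284 → Jan 1, 2285: 31 days (December has 31).
Jan 1, 2285 → Feb 1, 2285: 31 days (January has 31).
Feb 1, 2285 → Mar 1, 2285: 28 days (February has 28).
Mar 1, 2285 → Apr 1, 2285: 31 days (March has 31).
Apr 1, 2285 → May 1, 2285: 30 days (April has 30).
May 1, 2285 → Jun 1, 2285: 31 days (May has 31).
Jun 1, 2285 → Jul 1, 2285: 30 days (June has 30).
Jul 1, 2285 → Aug 1, 2285: 31 days (July has 31).
Aug 1, 2285 → Aug 15, 2285: 14 days.
Total: 3667 days.

3667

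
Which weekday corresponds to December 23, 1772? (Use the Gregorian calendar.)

Doomsday rule: the anchor day for the 1700s is Sunday. For year 72: 72÷12 = 6 r 0, and 0÷4 = 0, so 6+0+0 = 6.
Sunday + 6 ≡ Saturday — that's 1772's doomsday.
In December the doomsday date is Dec 12.
Dec 23 is 11 days after Dec 12; 11 mod 7 = 4, so Saturday + 4 = Wednesday.

Wednesday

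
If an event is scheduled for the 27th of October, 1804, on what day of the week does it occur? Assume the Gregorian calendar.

Saturday

Doomsday rule: the anchor day for the 1800s is Friday. For year 04: 4÷12 = 0 r 4, and 4÷4 = 1, so 0+4+1 = 5.
Friday + 5 ≡ Wednesday — that's 1804's doomsday.
In October the doomsday date is Oct 10.
Oct 27 is 17 days after Oct 10; 17 mod 7 = 3, so Wednesday + 3 = Saturday.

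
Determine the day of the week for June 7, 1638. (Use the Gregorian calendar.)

Monday

Doomsday rule: the anchor day for the 1600s is Tuesday. For year 38: 38÷12 = 3 r 2, and 2÷4 = 0, so 3+2+0 = 5.
Tuesday + 5 ≡ Sunday — that's 1638's doomsday.
In June the doomsday date is Jun 6.
Jun 7 is 1 day after Jun 6; 1 mod 7 = 1, so Sunday + 1 = Monday.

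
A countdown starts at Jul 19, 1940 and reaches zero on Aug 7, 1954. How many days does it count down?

Jul 19, 1940 → Jul 19, 1941: 365 days.
Jul 19, 1941 → Jul 19, 1942: 365 days.
Jul 19, 1942 → Jul 19, 1943: 365 days.
Jul 19, 1943 → Jul 19, 1944: 366 days (Feb 29, 1944 is in that span).
Jul 19, 1944 → Jul 19, 1945: 365 days.
Jul 19, 1945 → Jul 19, 1946: 365 days.
Jul 19, 1946 → Jul 19, 1947: 365 days.
Jul 19, 1947 → Jul 19, 1948: 366 days (Feb 29, 1948 is in that span).
Jul 19, 1948 → Jul 19, 1949: 365 days.
Jul 19, 1949 → Jul 19, 1950: 365 days.
Jul 19, 1950 → Jul 19, 1951: 365 days.
Jul 19, 1951 → Jul 19, 1952: 366 days (Feb 29, 1952 is in that span).
Jul 19, 1952 → Jul 19, 1953: 365 days.
Jul 19, 1953 → Aug 19, 1953: 31 days (July has 31).
Aug 19, 1953 → Sep 19, 1953: 31 days (August has 31).
Sep 19, 1953 → Oct 19, 1953: 30 days (September has 30).
Oct 19, 1953 → Nov 19, 1953: 31 days (October has 31).
Nov 19, 1953 → Dec 19, 1953: 30 days (November has 30).
Dec 19, 1953 → Jan 19, 1954: 31 days (December has 31).
Jan 19, 1954 → Feb 19, 1954: 31 days (January has 31).
Feb 19, 1954 → Mar 19, 1954: 28 days (February has 28).
Mar 19, 1954 → Apr 19, 1954: 31 days (March has 31).
Apr 19, 1954 → May 19, 1954: 30 days (April has 30).
May 19, 1954 → Jun 19, 1954: 31 days (May has 31).
Jun 19, 1954 → Jul 19, 1954: 30 days (June has 30).
Jul 19, 1954 → Aug 7, 1954: 19 days.
Total: 5132 days.

5132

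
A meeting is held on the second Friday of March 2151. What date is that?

March 1, 2151 is a Monday.
The first Friday is therefore March 5 (4 days later).
The second Friday is 5 + 1×7 = March 12.

March 12, 2151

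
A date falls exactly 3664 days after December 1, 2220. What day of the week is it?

First find the weekday of Dec 1, 2220. Doomsday rule: the anchor day for the 2200s is Friday. For year 20: 20÷12 = 1 r 8, and 8÷4 = 2, so 1+8+2 = 11.
Friday + 11 ≡ Tuesday — that's 2220's doomsday.
In December the doomsday date is Dec 12.
Dec 1 is 11 days before Dec 12; 11 mod 7 = 4, so Tuesday − 4 = Friday.
3664 mod 7 = 3, so 3664 days after a Friday is Friday + 3 = Monday.

Monday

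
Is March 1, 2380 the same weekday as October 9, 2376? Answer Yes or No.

Yes

From Oct 9, 2376 to Mar 1, 2380 is 1239 days.
1239 mod 7 = 0, so they are the same weekday.
(Oct 9, 2376 is a Saturday; Mar 1, 2380 is a Saturday.)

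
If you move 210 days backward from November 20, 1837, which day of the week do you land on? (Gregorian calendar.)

Nov 20, 1837 is a Monday.
210 mod 7 = 0, so 210 days before a Monday is Monday − 0 = Monday.

Monday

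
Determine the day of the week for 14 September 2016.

Wednesday

Doomsday rule: the anchor day for the 2000s is Tuesday. For year 16: 16÷12 = 1 r 4, and 4÷4 = 1, so 1+4+1 = 6.
Tuesday + 6 ≡ Monday — that's 2016's doomsday.
In September the doomsday date is Sep 5.
Sep 14 is 9 days after Sep 5; 9 mod 7 = 2, so Monday + 2 = Wednesday.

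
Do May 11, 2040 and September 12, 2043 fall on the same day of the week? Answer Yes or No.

No

From May 11, 2040 to Sep 12, 2043 is 1219 days.
1219 mod 7 = 1, so they are different weekdays.
(May 11, 2040 is a Friday; Sep 12, 2043 is a Saturday.)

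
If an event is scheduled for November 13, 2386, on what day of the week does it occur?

Doomsday rule: the anchor day for the 2300s is Wednesday. For year 86: 86÷12 = 7 r 2, and 2÷4 = 0, so 7+2+0 = 9.
Wednesday + 9 ≡ Friday — that's 2386's doomsday.
In November the doomsday date is Nov 7.
Nov 13 is 6 days after Nov 7; 6 mod 7 = 6, so Friday + 6 = Thursday.

Thursday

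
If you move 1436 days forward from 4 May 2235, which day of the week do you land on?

Tuesday

First find the weekday of May 4, 2235. Doomsday rule: the anchor day for the 2200s is Friday. For year 35: 35÷12 = 2 r 11, and 11÷4 = 2, so 2+11+2 = 15.
Friday + 15 ≡ Saturday — that's 2235's doomsday.
In May the doomsday date is May 9.
May 4 is 5 days before May 9; 5 mod 7 = 5, so Saturday − 5 = Monday.
1436 mod 7 = 1, so 1436 days after a Monday is Monday + 1 = Tuesday.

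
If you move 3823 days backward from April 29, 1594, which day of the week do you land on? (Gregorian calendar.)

Apr 29, 1594 is a Friday.
3823 mod 7 = 1, so 3823 days before a Friday is Friday − 1 = Thursday.

Thursday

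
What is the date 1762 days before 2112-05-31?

−366 (one year; includes Feb 29, 2112) → May 31, 2111 (1396 left).
−365 (one year) → May 31, 2110 (1031 left).
−365 (one year) → May 31, 2109 (666 left).
−365 (one year) → May 31, 2108 (301 left).
−31 → Apr 30, 2108 (end of Apr, 30 days; 270 left).
−30 → Mar 31, 2108 (end of Mar, 31 days; 240 left).
−31 → Feb 29, 2108 (end of Feb, 29 days; 209 left).
−29 → Jan 31, 2108 (end of Jan, 31 days; 180 left).
−31 → Dec 31, 2107 (end of Dec, 31 days; 149 left).
−31 → Nov 30, 2107 (end of Nov, 30 days; 118 left).
−30 → Oct 31, 2107 (end of Oct, 31 days; 88 left).
−31 → Sep 30, 2107 (end of Sep, 30 days; 57 left).
−30 → Aug 31, 2107 (end of Aug, 31 days; 27 left).
−27 → Aug 4, 2107.

August 4, 2107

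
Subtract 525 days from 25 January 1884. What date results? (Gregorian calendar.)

−365 (one year) → Jan 25, 1883 (160 left).
−25 → Dec 31, 1882 (end of Dec, 31 days; 135 left).
−31 → Nov 30, 1882 (end of Nov, 30 days; 104 left).
−30 → Oct 31, 1882 (end of Oct, 31 days; 74 left).
−31 → Sep 30, 1882 (end of Sep, 30 days; 43 left).
−30 → Aug 31, 1882 (end of Aug, 31 days; 13 left).
−13 → Aug 18, 1882.

August 18, 1882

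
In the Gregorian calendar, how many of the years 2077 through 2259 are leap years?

Multiples of 4 in [2077,2259]: 45.
Of those, multiples of 100: 2 (not leap unless ÷400).
Multiples of 400: 0.
Leap years = 45 − 2 + 0 = 43.

43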